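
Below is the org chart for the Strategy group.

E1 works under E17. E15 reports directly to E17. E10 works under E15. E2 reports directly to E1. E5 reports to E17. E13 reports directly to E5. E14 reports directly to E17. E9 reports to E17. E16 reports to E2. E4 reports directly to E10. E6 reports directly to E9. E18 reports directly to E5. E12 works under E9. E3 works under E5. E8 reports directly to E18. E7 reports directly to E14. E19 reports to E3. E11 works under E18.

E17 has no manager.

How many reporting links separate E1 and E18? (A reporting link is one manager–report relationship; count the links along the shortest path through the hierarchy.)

E1 is 1 level below E17, and E18 is 2 levels below E17 (their lowest common manager). The shortest path runs up from E1 to E17 and back down to E18: 1 + 2 = 3 links.

3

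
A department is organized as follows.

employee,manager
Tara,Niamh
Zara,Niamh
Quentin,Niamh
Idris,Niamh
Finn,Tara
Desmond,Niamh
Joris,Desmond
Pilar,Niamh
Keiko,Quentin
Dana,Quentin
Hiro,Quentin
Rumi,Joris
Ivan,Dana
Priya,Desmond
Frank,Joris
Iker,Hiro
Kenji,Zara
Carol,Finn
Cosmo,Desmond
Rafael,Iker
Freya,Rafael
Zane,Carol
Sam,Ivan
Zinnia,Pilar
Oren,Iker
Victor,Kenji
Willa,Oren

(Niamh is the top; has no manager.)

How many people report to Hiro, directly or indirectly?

5

Hiro directly manages Iker. Under Iker: Oren, Willa, Rafael, Freya (4). That's 5 in total.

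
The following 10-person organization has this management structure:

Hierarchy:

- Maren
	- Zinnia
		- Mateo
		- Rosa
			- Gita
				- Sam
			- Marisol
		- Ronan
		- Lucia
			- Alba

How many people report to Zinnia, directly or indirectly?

Zinnia directly manages Mateo, Rosa, Ronan, Lucia. Mateo has no reports. Under Rosa: Marisol, Gita, Sam (3). Ronan has no reports. Under Lucia: Alba (1). So Zinnia's organization is 4 direct reports plus everyone under them: 1 + 4 + 1 + 2 = 8.

8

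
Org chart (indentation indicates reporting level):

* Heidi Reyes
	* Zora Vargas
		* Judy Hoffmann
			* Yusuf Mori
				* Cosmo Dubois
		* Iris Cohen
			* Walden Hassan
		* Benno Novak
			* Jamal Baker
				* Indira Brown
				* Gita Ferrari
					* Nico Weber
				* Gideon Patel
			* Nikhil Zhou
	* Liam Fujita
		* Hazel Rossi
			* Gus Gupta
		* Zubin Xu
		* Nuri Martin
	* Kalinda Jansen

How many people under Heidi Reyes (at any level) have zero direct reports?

10

The people in Heidi Reyes's organization with no one reporting to them are Kalinda Jansen, Nuri Martin, Zubin Xu, Gus Gupta, Nikhil Zhou, Gideon Patel, Nico Weber, Indira Brown, Walden Hassan, Cosmo Dubois. That is 10.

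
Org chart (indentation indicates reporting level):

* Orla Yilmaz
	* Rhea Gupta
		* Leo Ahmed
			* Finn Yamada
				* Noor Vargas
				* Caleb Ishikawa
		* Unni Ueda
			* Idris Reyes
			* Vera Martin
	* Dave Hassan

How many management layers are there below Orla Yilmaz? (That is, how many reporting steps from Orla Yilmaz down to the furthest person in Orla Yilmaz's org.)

The longest chain under Orla Yilmaz runs Orla Yilmaz → Rhea Gupta → Leo Ahmed → Finn Yamada → Caleb Ishikawa, which is 4 levels below Orla Yilmaz.

4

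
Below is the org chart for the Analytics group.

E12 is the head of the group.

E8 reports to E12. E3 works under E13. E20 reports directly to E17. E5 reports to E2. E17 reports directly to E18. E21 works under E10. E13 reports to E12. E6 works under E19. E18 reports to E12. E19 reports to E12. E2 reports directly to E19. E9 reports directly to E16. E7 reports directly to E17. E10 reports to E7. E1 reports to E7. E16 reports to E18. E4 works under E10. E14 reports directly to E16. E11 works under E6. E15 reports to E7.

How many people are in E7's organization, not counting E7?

E7 directly manages E10, E15, E1. Under E10: E21, E4 (2). E15 has no reports. E1 has no reports. So E7's organization is 3 direct reports plus everyone under them: 3 + 1 + 1 = 5.

5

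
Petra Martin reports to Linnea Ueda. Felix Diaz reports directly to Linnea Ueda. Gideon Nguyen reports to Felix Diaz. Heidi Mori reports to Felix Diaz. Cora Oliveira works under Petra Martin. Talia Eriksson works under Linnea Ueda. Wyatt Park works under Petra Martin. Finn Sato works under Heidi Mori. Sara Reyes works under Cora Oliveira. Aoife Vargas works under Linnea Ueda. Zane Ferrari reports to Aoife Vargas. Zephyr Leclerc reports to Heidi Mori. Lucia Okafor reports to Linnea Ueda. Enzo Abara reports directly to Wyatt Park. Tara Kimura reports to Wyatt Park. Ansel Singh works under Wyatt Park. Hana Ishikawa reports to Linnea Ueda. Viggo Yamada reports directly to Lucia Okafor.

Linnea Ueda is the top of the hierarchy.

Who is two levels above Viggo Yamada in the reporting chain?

Linnea Ueda

Viggo Yamada reports to Lucia Okafor, and Lucia Okafor reports to Linnea Ueda. So Viggo Yamada's skip-level manager is Linnea Ueda.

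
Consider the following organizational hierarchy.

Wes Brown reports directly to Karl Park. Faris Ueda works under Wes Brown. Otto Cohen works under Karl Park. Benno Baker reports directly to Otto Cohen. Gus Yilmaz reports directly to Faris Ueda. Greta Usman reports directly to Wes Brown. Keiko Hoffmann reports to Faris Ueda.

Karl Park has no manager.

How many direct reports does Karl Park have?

2

Karl Park directly manages Wes Brown, Otto Cohen. That is 2 direct reports.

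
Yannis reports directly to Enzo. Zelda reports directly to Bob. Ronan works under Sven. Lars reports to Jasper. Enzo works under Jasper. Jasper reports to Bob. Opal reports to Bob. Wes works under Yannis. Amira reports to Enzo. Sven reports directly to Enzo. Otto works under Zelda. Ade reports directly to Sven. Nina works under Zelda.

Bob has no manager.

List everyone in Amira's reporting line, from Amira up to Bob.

Amira reports to Enzo. Enzo reports to Jasper. Jasper reports to Bob. Bob is at the top.

Amira -> Enzo -> Jasper -> Bob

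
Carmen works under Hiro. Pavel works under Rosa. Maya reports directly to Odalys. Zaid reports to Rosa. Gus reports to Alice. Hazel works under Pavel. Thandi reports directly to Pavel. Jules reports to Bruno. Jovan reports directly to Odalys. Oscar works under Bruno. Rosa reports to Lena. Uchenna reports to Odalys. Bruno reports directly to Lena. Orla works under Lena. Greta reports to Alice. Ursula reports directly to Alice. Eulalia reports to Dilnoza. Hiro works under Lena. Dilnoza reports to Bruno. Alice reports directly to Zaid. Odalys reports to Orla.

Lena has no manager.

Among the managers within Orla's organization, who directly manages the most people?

Odalys

Direct-report counts within Orla's organization: Orla has 1; Odalys has 3. The largest is 3, held by Odalys.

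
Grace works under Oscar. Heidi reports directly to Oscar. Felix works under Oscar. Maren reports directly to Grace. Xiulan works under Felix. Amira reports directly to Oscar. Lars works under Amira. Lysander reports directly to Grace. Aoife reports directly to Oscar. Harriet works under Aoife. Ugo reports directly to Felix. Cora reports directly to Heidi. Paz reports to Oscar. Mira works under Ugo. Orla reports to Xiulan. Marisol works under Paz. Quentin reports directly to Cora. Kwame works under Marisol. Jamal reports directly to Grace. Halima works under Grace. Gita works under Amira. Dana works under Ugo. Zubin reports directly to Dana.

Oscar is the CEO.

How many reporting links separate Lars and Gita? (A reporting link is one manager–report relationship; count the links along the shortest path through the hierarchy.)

Lars is 1 level below Amira, and Gita is 1 level below Amira (their lowest common manager). The shortest path runs up from Lars to Amira and back down to Gita: 1 + 1 = 2 links.

2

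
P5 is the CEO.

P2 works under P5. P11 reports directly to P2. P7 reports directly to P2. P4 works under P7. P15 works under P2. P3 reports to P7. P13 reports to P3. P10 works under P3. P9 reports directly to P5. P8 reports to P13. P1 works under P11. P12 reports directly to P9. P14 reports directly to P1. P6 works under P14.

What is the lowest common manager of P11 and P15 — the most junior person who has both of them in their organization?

P11's chain of managers is P2, P5. P15's chain of managers is P2, P5. The first manager that appears in both chains is P2.

P2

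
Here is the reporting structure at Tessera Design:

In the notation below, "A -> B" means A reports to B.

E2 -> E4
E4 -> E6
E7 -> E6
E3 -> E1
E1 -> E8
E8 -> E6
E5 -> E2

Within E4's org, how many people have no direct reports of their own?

1

The only person in E4's organization with no one reporting to them is E5. That is 1.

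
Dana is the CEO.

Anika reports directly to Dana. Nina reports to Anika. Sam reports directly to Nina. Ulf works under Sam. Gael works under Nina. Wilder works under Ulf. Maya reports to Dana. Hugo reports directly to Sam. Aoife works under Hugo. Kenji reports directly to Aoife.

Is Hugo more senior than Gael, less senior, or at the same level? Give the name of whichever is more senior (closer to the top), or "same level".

Gael

Hugo is 4 levels below Dana; Gael is 3. Gael is higher.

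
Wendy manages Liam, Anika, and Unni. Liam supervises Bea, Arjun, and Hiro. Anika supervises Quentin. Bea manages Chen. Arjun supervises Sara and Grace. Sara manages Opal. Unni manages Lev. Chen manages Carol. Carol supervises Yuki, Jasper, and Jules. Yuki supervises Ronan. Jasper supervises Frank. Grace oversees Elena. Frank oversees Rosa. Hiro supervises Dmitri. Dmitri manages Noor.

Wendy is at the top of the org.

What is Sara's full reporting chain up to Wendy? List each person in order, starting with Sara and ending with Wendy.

Sara reports to Arjun. Arjun reports to Liam. Liam reports to Wendy. Wendy is at the top.

Sara -> Arjun -> Liam -> Wendy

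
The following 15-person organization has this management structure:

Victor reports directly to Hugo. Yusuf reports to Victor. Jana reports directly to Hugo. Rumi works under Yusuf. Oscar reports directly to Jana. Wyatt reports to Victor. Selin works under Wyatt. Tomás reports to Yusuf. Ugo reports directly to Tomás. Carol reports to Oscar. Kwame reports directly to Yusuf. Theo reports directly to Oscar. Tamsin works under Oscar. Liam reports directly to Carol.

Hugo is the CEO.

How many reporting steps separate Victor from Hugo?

1

Chain from Victor up to Hugo: Victor → Hugo. That is 1 step up, so Victor is 1 level below Hugo.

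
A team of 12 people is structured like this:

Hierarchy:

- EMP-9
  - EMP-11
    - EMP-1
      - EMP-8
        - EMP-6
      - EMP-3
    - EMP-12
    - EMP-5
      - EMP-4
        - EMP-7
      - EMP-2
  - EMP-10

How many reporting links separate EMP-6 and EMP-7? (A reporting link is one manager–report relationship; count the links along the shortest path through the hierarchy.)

EMP-6 is 3 levels below EMP-11, and EMP-7 is 3 levels below EMP-11 (their lowest common manager). The shortest path runs up from EMP-6 to EMP-11 and back down to EMP-7: 3 + 3 = 6 links.

6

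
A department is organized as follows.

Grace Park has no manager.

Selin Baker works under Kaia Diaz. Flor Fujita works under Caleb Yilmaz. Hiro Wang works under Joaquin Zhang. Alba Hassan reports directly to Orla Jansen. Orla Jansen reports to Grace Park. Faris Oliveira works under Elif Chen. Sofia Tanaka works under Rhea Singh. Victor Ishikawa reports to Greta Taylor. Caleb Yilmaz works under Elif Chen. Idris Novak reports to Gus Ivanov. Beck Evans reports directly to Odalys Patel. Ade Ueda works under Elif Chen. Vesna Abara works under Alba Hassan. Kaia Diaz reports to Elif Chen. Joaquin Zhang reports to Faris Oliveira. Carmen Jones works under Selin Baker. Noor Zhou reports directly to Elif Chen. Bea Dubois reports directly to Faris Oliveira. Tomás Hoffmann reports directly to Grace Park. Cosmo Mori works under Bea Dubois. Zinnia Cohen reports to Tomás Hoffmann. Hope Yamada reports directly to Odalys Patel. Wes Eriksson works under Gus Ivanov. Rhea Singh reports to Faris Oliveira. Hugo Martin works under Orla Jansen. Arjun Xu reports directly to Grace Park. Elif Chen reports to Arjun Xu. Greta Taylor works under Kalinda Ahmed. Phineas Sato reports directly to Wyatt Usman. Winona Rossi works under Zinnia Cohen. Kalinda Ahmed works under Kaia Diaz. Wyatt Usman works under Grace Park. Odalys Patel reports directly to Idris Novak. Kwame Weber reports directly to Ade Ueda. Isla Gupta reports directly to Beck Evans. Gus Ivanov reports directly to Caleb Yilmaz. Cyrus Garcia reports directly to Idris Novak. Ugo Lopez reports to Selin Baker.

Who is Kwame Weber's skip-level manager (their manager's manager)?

Kwame Weber reports to Ade Ueda, and Ade Ueda reports to Elif Chen. So Kwame Weber's skip-level manager is Elif Chen.

Elif Chen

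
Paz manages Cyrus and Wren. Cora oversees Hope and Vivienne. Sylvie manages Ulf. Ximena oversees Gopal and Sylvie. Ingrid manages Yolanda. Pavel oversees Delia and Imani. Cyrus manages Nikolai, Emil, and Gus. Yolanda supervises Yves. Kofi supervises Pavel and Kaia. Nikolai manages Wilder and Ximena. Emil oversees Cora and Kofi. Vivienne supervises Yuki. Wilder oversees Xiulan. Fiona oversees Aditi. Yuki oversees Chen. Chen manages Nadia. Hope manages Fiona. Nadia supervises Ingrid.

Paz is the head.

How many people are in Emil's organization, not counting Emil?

16

Emil directly manages Cora, Kofi. Under Cora: Vivienne, Yuki, Chen, Nadia, Ingrid, Yolanda, Yves, Hope, Fiona, Aditi (10). Under Kofi: Kaia, Pavel, Delia, Imani (4). So Emil's organization is 2 direct reports plus everyone under them: 11 + 5 = 16.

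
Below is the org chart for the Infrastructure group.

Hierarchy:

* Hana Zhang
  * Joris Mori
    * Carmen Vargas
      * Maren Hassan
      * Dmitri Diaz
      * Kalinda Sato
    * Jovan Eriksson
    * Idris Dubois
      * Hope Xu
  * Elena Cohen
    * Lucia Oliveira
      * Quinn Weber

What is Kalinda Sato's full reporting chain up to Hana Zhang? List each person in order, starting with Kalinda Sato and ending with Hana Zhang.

Kalinda Sato -> Carmen Vargas -> Joris Mori -> Hana Zhang

Kalinda Sato reports to Carmen Vargas. Carmen Vargas reports to Joris Mori. Joris Mori reports to Hana Zhang. Hana Zhang is at the top.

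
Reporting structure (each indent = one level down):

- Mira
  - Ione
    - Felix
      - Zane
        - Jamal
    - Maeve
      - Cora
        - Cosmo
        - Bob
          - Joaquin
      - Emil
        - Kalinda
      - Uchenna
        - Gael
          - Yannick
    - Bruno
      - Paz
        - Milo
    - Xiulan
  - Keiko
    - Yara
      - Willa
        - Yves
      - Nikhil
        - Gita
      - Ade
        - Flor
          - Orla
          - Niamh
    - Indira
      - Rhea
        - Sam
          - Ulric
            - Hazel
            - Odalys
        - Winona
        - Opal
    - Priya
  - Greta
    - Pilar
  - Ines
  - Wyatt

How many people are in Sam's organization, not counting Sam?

3

Sam directly manages Ulric. Under Ulric: Odalys, Hazel (2). That's 3 in total.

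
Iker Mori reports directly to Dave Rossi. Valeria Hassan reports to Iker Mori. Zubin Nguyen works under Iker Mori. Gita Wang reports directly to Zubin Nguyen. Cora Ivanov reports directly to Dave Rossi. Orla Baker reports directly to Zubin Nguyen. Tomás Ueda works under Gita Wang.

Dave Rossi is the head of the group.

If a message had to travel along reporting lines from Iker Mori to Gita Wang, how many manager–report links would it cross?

2

Gita Wang is in Iker Mori's organization: the chain from Gita Wang up to Iker Mori is Gita Wang → Zubin Nguyen → Iker Mori, which is 2 links.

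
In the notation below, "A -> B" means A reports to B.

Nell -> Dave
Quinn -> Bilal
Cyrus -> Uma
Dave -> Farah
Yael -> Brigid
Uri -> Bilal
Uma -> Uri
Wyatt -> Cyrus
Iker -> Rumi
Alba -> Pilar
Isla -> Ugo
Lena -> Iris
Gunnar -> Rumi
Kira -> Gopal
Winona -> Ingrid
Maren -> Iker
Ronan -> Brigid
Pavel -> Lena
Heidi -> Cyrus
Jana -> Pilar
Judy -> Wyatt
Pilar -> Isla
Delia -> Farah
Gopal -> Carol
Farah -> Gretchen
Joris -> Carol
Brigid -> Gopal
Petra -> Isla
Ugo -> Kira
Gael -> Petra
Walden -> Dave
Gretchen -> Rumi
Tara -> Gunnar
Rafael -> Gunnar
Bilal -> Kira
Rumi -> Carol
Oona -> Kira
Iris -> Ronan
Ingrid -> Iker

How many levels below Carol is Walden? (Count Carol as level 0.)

Chain from Walden up to Carol: Walden → Dave → Farah → Gretchen → Rumi → Carol. That is 5 steps up, so Walden is 5 levels below Carol.

5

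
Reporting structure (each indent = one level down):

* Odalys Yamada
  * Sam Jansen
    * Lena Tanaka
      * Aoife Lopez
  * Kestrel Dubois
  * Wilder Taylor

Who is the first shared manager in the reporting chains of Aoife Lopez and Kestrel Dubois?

Aoife Lopez's chain of managers is Lena Tanaka, Sam Jansen, Odalys Yamada. Kestrel Dubois's chain of managers is Odalys Yamada. The first manager that appears in both chains is Odalys Yamada.

Odalys Yamada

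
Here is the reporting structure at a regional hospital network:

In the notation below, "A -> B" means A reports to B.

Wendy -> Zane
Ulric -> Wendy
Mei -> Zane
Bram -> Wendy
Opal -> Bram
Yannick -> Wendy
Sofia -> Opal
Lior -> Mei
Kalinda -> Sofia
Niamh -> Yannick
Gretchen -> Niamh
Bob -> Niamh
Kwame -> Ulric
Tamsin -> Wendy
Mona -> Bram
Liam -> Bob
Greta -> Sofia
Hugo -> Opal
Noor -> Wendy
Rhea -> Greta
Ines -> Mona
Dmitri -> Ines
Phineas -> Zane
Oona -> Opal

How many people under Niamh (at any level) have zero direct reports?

The people in Niamh's organization with no one reporting to them are Liam, Gretchen. That is 2.

2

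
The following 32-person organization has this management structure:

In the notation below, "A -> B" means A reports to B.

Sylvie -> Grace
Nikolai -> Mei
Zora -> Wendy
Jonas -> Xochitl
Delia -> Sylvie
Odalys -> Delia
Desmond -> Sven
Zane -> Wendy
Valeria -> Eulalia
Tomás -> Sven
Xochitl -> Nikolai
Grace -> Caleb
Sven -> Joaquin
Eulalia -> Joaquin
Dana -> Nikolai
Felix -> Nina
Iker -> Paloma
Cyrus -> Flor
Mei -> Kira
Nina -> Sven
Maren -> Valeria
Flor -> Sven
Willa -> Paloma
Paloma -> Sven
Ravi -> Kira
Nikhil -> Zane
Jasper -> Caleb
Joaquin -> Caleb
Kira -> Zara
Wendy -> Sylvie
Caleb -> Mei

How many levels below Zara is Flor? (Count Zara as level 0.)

Chain from Flor up to Zara: Flor → Sven → Joaquin → Caleb → Mei → Kira → Zara. That is 6 steps up, so Flor is 6 levels below Zara.

6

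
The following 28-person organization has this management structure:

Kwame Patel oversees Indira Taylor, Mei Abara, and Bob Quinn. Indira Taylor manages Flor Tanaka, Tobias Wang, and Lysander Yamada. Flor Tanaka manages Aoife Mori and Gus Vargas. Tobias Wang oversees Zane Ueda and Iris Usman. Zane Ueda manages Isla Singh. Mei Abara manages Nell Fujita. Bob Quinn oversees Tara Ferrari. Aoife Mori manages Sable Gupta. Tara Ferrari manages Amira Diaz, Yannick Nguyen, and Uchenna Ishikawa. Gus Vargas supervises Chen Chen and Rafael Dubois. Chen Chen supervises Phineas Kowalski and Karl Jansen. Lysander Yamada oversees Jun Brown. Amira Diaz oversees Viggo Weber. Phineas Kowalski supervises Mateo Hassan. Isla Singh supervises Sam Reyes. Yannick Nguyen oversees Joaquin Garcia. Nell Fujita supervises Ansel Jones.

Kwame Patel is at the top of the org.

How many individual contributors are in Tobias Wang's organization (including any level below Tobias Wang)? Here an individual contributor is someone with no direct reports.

The people in Tobias Wang's organization with no one reporting to them are Iris Usman, Sam Reyes. That is 2.

2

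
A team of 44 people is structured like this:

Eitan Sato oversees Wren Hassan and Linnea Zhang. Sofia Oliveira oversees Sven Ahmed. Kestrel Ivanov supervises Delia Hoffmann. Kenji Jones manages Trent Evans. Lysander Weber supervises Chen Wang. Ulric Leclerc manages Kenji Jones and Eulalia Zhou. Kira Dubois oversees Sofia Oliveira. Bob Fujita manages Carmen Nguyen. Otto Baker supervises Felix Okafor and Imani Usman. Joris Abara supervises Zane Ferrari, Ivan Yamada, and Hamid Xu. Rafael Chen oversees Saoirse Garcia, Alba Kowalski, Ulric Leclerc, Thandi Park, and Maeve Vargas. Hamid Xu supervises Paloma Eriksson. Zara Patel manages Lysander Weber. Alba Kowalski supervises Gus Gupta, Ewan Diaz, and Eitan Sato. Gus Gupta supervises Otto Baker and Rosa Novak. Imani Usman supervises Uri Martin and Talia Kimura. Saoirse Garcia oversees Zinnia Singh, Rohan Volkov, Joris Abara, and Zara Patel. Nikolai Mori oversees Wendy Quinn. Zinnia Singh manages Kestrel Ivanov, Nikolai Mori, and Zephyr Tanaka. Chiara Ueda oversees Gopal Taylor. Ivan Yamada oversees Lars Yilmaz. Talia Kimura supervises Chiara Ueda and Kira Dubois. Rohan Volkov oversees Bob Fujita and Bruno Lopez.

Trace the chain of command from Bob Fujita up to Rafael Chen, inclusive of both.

Bob Fujita -> Rohan Volkov -> Saoirse Garcia -> Rafael Chen

Bob Fujita reports to Rohan Volkov. Rohan Volkov reports to Saoirse Garcia. Saoirse Garcia reports to Rafael Chen. Rafael Chen is at the top.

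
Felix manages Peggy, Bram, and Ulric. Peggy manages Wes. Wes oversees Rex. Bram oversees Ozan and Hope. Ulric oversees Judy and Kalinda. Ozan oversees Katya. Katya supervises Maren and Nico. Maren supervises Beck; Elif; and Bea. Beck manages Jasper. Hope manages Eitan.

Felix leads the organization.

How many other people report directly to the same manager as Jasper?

0

Jasper reports to Beck, and Beck has no other direct reports. Jasper has 0 peers.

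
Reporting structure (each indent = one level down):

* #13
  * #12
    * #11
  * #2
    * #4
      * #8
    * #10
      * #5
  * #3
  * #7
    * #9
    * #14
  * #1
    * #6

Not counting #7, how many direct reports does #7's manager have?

4

#7 reports to #13. #13's other direct reports are #12, #2, #3, #1 — 4 peers.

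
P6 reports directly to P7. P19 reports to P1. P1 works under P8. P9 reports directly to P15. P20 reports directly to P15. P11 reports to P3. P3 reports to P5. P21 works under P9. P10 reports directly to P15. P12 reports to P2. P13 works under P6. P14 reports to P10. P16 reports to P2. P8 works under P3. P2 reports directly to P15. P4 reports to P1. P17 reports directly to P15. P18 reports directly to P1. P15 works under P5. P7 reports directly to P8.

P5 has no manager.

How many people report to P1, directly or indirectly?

P1 directly manages P19, P4, P18. P19 has no reports. P4 has no reports. P18 has no reports. So P1's organization is 3 direct reports plus everyone under them: 1 + 1 + 1 = 3.

3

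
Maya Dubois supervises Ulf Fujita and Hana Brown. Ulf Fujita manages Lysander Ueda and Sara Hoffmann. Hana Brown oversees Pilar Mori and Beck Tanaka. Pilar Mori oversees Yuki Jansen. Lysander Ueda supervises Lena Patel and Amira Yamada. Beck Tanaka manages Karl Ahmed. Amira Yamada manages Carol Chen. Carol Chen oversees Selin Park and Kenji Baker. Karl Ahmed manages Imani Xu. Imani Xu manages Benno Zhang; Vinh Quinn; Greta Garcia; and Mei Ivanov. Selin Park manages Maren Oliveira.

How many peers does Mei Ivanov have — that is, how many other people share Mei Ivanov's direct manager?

3

Mei Ivanov reports to Imani Xu. Imani Xu's other direct reports are Vinh Quinn, Benno Zhang, Greta Garcia — 3 peers.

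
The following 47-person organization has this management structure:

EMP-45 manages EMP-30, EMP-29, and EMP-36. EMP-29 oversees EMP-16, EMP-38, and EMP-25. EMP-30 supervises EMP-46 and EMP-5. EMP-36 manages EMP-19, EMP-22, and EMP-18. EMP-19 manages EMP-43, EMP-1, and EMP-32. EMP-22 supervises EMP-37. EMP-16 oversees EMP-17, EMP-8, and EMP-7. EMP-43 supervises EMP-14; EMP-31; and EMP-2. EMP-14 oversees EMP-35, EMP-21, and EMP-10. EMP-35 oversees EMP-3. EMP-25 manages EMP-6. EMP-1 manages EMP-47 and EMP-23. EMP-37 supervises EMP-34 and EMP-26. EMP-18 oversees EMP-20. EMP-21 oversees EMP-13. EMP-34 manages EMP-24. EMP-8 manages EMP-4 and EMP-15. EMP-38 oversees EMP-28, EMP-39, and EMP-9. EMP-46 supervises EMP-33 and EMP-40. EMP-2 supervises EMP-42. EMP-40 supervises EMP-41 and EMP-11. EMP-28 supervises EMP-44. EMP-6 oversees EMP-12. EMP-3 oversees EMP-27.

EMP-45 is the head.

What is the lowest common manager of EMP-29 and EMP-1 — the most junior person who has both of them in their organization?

EMP-29's chain of managers is EMP-45. EMP-1's chain of managers is EMP-19, EMP-36, EMP-45. The first manager that appears in both chains is EMP-45.

EMP-45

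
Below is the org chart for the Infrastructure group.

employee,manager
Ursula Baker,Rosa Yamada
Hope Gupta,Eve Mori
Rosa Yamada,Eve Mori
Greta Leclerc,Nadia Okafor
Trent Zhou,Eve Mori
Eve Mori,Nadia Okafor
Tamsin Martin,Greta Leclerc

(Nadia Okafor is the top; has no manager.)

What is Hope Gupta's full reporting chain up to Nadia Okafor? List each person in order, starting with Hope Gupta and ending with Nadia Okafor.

Hope Gupta -> Eve Mori -> Nadia Okafor

Hope Gupta reports to Eve Mori. Eve Mori reports to Nadia Okafor. Nadia Okafor is at the top.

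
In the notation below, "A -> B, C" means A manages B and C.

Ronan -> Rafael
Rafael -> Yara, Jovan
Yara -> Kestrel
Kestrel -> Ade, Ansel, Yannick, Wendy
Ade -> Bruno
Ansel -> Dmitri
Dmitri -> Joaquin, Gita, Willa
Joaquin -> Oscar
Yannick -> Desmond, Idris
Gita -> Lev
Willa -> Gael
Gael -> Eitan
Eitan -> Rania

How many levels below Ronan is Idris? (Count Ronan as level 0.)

Chain from Idris up to Ronan: Idris → Yannick → Kestrel → Yara → Rafael → Ronan. That is 5 steps up, so Idris is 5 levels below Ronan.

5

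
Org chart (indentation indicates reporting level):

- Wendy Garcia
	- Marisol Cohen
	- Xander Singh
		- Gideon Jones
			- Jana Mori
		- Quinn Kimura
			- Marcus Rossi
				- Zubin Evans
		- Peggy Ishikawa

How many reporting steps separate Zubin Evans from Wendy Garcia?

Chain from Zubin Evans up to Wendy Garcia: Zubin Evans → Marcus Rossi → Quinn Kimura → Xander Singh → Wendy Garcia. That is 4 steps up, so Zubin Evans is 4 levels below Wendy Garcia.

4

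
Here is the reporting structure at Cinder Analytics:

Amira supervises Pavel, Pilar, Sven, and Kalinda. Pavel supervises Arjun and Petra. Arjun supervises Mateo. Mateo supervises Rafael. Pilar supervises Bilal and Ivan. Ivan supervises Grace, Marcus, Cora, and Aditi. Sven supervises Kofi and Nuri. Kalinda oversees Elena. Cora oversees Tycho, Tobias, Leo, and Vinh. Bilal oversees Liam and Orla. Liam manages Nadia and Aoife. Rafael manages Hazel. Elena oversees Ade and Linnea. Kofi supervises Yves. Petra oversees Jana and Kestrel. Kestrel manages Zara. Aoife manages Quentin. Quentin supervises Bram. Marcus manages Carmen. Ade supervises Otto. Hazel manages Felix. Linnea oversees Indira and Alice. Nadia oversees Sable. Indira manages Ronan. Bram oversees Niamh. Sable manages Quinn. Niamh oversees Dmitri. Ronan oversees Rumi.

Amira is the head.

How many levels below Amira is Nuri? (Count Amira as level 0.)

Chain from Nuri up to Amira: Nuri → Sven → Amira. That is 2 steps up, so Nuri is 2 levels below Amira.

2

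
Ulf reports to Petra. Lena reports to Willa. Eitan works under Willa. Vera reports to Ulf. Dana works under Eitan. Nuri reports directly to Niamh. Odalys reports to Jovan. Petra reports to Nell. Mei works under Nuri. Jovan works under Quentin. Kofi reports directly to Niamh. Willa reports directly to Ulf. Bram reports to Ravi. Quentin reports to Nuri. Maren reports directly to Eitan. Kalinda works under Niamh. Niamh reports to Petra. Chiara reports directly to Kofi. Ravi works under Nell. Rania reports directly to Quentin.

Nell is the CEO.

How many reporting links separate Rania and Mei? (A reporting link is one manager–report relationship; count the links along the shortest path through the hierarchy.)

3

Rania is 2 levels below Nuri, and Mei is 1 level below Nuri (their lowest common manager). The shortest path runs up from Rania to Nuri and back down to Mei: 2 + 1 = 3 links.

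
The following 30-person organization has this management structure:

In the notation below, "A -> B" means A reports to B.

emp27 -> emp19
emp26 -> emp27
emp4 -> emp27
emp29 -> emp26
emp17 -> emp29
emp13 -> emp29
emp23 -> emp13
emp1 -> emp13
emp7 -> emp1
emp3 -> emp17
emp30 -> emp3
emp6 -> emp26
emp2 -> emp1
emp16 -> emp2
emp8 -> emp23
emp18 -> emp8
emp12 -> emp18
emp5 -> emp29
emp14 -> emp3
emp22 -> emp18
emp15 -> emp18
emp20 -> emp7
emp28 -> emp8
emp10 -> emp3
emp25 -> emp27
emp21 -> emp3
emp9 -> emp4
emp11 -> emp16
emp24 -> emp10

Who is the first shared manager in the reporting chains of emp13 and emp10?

emp13's chain of managers is emp29, emp26, emp27, emp19. emp10's chain of managers is emp3, emp17, emp29, emp26, emp27, emp19. The first manager that appears in both chains is emp29.

emp29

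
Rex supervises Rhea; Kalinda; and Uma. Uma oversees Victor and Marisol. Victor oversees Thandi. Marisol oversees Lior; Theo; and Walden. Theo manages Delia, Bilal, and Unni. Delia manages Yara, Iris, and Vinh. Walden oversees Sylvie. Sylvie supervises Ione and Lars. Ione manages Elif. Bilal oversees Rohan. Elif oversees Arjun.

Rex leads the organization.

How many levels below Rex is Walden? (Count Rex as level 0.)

Chain from Walden up to Rex: Walden → Marisol → Uma → Rex. That is 3 steps up, so Walden is 3 levels below Rex.

3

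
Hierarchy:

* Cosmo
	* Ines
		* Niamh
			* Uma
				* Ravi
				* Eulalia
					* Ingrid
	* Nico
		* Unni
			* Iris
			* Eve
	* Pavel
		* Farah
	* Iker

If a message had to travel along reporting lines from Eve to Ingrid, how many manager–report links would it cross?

Eve is 3 levels below Cosmo, and Ingrid is 5 levels below Cosmo (their lowest common manager). The shortest path runs up from Eve to Cosmo and back down to Ingrid: 3 + 5 = 8 links.

8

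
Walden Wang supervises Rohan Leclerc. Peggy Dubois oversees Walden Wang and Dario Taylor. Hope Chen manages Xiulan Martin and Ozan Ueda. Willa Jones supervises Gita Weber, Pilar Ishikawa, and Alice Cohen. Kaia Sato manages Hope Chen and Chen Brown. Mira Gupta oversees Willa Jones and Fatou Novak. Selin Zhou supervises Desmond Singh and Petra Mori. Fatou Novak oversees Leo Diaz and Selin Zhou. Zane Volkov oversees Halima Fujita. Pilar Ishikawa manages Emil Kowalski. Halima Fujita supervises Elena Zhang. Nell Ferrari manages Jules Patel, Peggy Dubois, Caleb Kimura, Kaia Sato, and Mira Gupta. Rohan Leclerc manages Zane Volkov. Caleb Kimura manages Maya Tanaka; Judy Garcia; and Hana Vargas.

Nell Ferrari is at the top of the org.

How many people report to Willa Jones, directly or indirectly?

4

Willa Jones directly manages Gita Weber, Pilar Ishikawa, Alice Cohen. Gita Weber has no reports. Under Pilar Ishikawa: Emil Kowalski (1). Alice Cohen has no reports. So Willa Jones's organization is 3 direct reports plus everyone under them: 1 + 2 + 1 = 4.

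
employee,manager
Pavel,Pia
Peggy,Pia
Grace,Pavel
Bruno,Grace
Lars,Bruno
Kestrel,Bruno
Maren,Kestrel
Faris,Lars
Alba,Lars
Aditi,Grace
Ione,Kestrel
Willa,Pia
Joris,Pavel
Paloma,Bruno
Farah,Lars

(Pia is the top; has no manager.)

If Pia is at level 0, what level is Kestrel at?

Chain from Kestrel up to Pia: Kestrel → Bruno → Grace → Pavel → Pia. That is 4 steps up, so Kestrel is 4 levels below Pia.

4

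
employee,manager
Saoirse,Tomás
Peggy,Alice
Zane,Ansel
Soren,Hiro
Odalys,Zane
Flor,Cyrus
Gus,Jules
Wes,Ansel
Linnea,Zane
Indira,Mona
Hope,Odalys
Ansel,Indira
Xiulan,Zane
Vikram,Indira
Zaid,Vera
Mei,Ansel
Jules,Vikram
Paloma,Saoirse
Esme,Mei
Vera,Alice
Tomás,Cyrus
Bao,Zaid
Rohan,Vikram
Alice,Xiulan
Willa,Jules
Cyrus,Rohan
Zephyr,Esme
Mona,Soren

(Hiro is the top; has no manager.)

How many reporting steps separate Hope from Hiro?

7

Chain from Hope up to Hiro: Hope → Odalys → Zane → Ansel → Indira → Mona → Soren → Hiro. That is 7 steps up, so Hope is 7 levels below Hiro.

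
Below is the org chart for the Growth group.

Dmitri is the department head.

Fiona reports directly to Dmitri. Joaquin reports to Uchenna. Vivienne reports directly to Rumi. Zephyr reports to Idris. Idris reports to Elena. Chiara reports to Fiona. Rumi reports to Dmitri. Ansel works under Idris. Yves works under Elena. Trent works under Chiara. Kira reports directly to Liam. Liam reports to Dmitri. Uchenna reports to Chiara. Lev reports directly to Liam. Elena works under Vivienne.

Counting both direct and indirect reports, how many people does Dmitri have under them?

15

Dmitri directly manages Fiona, Liam, Rumi. Under Fiona: Chiara, Trent, Uchenna, Joaquin (4). Under Liam: Kira, Lev (2). Under Rumi: Vivienne, Elena, Yves, Idris, Ansel, Zephyr (6). So Dmitri's organization is 3 direct reports plus everyone under them: 5 + 3 + 7 = 15.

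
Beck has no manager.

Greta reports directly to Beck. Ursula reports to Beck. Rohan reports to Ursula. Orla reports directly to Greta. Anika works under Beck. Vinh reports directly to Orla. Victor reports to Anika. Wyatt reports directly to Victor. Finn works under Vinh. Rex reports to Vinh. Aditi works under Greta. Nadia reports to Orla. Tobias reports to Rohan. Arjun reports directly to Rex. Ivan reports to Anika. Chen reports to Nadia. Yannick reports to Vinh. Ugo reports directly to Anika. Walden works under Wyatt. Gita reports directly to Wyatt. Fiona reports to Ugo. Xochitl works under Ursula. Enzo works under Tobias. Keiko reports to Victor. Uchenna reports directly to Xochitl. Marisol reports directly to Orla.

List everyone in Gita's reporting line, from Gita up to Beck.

Gita reports to Wyatt. Wyatt reports to Victor. Victor reports to Anika. Anika reports to Beck. Beck is at the top.

Gita -> Wyatt -> Victor -> Anika -> Beck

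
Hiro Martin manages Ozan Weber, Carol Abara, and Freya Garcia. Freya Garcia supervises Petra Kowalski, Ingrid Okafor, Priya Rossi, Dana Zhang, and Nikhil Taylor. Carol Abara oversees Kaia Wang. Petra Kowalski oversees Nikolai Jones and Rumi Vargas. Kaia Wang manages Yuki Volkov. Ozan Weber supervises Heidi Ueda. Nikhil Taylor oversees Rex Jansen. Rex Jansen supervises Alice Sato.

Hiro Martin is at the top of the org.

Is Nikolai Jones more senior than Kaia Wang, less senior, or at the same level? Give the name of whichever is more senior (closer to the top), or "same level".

Nikolai Jones is 3 levels below Hiro Martin; Kaia Wang is 2. Kaia Wang is higher.

Kaia Wang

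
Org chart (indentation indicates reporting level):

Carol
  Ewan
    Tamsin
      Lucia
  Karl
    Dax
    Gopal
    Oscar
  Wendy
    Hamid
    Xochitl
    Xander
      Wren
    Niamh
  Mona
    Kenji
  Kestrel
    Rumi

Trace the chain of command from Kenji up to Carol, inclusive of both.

Kenji -> Mona -> Carol

Kenji reports to Mona. Mona reports to Carol. Carol is at the top.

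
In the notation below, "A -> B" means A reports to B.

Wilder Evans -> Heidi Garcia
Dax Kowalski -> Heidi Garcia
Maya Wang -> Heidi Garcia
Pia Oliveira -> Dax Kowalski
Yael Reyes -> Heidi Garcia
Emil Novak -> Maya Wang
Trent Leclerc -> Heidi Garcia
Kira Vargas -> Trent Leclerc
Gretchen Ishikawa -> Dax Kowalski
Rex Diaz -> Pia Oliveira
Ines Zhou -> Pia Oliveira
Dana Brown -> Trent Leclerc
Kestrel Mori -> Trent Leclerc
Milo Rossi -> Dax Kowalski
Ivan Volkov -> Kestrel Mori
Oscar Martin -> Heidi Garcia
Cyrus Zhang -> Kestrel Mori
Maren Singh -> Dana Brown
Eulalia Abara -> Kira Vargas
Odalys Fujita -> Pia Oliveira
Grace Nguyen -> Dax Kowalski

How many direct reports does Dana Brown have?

1

Dana Brown directly manages Maren Singh. That is 1 direct report.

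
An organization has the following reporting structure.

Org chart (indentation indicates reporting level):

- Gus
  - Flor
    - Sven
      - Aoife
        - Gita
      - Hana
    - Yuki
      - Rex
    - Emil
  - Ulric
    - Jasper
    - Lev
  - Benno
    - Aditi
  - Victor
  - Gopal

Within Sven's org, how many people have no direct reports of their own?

2

The people in Sven's organization with no one reporting to them are Hana, Gita. That is 2.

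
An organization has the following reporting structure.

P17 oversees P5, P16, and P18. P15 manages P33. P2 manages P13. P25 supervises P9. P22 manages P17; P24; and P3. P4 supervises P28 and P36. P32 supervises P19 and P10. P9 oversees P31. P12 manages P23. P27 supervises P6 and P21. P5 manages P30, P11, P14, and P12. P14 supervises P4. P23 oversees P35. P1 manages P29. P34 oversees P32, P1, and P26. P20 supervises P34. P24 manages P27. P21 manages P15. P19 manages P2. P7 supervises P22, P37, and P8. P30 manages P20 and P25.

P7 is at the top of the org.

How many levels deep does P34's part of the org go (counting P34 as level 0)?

4

The longest chain under P34 runs P34 → P32 → P19 → P2 → P13, which is 4 levels below P34.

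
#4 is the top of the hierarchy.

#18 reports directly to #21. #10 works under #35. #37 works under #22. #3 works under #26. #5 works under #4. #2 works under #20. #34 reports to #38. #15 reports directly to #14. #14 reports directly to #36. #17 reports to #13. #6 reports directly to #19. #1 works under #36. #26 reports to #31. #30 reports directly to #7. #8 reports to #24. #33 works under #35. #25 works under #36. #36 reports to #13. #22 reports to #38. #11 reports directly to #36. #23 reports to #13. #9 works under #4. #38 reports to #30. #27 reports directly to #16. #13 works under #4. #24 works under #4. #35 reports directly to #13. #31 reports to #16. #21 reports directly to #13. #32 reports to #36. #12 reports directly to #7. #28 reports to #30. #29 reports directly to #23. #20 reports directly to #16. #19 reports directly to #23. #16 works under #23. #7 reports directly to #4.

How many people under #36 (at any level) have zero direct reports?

The people in #36's organization with no one reporting to them are #1, #25, #32, #11, #15. That is 5.

5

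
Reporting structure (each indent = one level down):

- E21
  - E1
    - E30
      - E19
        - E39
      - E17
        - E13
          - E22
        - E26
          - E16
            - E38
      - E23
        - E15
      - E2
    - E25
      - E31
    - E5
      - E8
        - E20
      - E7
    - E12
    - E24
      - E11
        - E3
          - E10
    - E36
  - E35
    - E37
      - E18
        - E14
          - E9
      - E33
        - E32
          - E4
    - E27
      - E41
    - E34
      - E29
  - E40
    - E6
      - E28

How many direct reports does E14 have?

1

E14 directly manages E9. That is 1 direct report.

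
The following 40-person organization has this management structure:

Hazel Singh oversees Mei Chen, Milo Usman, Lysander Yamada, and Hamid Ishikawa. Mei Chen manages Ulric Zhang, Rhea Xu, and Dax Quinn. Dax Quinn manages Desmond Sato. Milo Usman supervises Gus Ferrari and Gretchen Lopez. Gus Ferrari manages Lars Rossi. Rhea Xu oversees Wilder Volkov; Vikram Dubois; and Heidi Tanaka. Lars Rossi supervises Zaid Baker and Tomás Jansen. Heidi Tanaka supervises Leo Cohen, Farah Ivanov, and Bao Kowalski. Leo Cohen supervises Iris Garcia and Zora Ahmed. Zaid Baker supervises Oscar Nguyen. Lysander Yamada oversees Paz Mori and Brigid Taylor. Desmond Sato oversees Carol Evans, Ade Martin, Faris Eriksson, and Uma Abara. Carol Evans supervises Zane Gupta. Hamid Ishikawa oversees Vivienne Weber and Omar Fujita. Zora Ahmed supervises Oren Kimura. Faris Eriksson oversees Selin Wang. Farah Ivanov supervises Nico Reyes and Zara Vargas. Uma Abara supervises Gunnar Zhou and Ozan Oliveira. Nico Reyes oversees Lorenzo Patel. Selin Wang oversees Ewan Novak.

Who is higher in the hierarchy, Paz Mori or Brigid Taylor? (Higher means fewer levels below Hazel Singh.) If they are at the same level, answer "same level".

same level

Both Paz Mori and Brigid Taylor are 2 levels below Hazel Singh.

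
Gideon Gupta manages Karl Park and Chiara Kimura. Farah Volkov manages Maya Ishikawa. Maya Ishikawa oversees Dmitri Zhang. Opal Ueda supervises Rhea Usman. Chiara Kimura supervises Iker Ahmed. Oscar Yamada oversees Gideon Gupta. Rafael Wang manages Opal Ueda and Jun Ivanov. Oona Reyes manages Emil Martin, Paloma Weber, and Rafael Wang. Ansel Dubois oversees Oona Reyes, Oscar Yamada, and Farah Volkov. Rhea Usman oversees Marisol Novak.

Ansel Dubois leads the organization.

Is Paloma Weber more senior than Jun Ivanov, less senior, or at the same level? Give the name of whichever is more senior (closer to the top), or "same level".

Paloma Weber is 2 levels below Ansel Dubois; Jun Ivanov is 3. Paloma Weber is higher.

Paloma Weber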